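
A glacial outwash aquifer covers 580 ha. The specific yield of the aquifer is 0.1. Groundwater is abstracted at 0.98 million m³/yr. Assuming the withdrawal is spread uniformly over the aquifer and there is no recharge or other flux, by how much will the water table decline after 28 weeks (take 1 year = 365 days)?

Δh ≈ 0.907 m

A = 580 ha = 5.8 × 10^6 m²
Q = 0.98 million m³/yr = 2685 m³/d
t = 28 weeks = 196 d
ΔV = Q × t = 2685 m³/d × 196 d = 5.262 × 10^5 m³
Δh = ΔV / (Sy × A) = 5.262 × 10^5 / (0.1 × 5.8 × 10^6) = 0.9073 m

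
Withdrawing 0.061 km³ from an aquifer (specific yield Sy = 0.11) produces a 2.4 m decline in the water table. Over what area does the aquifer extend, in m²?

ΔV = 0.061 km³ = 6.1 × 10^7 m³
A = ΔV / (Sy × Δh) = 6.1 × 10^7 / (0.11 × 2.4) = 2.311 × 10^8 m²

A ≈ 2.31 × 10^8 m²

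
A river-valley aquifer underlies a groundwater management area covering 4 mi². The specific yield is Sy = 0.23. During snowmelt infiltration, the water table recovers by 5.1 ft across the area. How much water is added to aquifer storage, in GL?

ΔV ≈ 3.7 GL

A = 4 mi² = 1.036 × 10^7 m²
Δh = 5.1 ft = 1.554 m
ΔV = Sy × A × Δh = 0.23 × 1.036 × 10^7 m² × 1.554 m = 3.704 × 10^6 m³
ΔV = 3.704 × 10^6 m³ = 3.704 GL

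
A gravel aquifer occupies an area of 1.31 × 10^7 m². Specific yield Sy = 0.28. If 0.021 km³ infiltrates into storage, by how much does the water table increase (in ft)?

Δh ≈ 18.8 ft

ΔV = 0.021 km³ = 2.1 × 10^7 m³
Δh = ΔV / (Sy × A) = 2.1 × 10^7 m³ / (0.28 × 1.31 × 10^7 m²) = 5.725 m
Δh = 5.725 m = 18.78 ft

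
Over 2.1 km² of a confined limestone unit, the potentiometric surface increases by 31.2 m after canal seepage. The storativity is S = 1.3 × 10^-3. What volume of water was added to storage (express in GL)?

ΔV ≈ 0.0852 GL

A = 2.1 km² = 2.1 × 10^6 m²
ΔV = S × A × Δh = 0.0013 × 2.1 × 10^6 m² × 31.2 m = 85180 m³
ΔV = 85180 m³ = 0.08518 GL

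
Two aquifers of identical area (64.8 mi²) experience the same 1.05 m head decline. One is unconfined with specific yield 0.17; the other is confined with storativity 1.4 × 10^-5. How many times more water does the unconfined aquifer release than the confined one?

ΔV_u / ΔV_c ≈ 12100

A = 64.8 mi² = 1.678 × 10^8 m²
Unconfined: ΔV_u = Sy × A × Δh = 0.17 × 1.678 × 10^8 × 1.05 = 2.996 × 10^7 m³
Confined: ΔV_c = S × A × Δh = 1.4 × 10^-5 × 1.678 × 10^8 × 1.05 = 2467 m³
Ratio = ΔV_u / ΔV_c = Sy / S = 0.17 / 1.4 × 10^-5 = 12140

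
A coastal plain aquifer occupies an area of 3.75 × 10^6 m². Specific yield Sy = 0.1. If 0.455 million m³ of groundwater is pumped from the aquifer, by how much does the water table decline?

ΔV = 0.455 million m³ = 4.55 × 10^5 m³
Δh = ΔV / (Sy × A) = 4.55 × 10^5 m³ / (0.1 × 3.75 × 10^6 m²) = 1.213 m

Δh ≈ 1.21 m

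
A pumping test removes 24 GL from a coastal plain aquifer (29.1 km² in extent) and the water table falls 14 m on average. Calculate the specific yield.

Sy ≈ 0.059

A = 29.1 km² = 2.91 × 10^7 m²
ΔV = 24 GL = 2.4 × 10^7 m³
Sy = ΔV / (A × Δh) = 2.4 × 10^7 m³ / (2.91 × 10^7 m² × 14 m) = 0.05891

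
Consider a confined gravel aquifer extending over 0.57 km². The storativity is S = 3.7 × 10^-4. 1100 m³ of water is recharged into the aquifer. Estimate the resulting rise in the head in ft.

Δh ≈ 17.1 ft

A = 0.57 km² = 5.7 × 10^5 m²
Δh = ΔV / (S × A) = 1100 m³ / (3.7 × 10^-4 × 5.7 × 10^5 m²) = 5.216 m
Δh = 5.216 m = 17.11 ft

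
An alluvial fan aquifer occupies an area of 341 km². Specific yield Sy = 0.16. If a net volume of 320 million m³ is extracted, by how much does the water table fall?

Δh ≈ 5.87 m

A = 341 km² = 3.41 × 10^8 m²
ΔV = 320 million m³ = 3.2 × 10^8 m³
Δh = ΔV / (Sy × A) = 3.2 × 10^8 m³ / (0.16 × 3.41 × 10^8 m²) = 5.865 m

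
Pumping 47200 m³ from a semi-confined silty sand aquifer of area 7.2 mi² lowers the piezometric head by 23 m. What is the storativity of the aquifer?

A = 7.2 mi² = 1.865 × 10^7 m²
S = ΔV / (A × Δh) = 47200 m³ / (1.865 × 10^7 m² × 23 m) = 1.1 × 10^-4

S ≈ 1.1 × 10^-4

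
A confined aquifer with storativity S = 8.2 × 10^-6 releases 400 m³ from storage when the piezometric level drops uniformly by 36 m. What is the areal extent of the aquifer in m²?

A = ΔV / (S × Δh) = 400 / (8.2 × 10^-6 × 36) = 1.355 × 10^6 m²

A ≈ 1.36 × 10^6 m²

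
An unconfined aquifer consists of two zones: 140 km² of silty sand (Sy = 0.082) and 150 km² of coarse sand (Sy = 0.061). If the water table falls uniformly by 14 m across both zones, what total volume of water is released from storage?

ΔV ≈ 2.89 × 10^8 m³

A₁ = 140 km² = 1.4 × 10^8 m²; A₂ = 150 km² = 1.5 × 10^8 m²
ΔV₁ = 0.082 × 1.4 × 10^8 × 14 = 1.607 × 10^8 m³
ΔV₂ = 0.061 × 1.5 × 10^8 × 14 = 1.281 × 10^8 m³
ΔV = ΔV₁ + ΔV₂ = 2.888 × 10^8 m³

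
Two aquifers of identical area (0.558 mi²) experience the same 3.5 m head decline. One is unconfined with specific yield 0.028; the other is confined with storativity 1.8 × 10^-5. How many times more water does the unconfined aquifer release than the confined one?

A = 0.558 mi² = 1.445 × 10^6 m²
Unconfined: ΔV_u = Sy × A × Δh = 0.028 × 1.445 × 10^6 × 3.5 = 1.416 × 10^5 m³
Confined: ΔV_c = S × A × Δh = 1.8 × 10^-5 × 1.445 × 10^6 × 3.5 = 91.05 m³
Ratio = ΔV_u / ΔV_c = Sy / S = 0.028 / 1.8 × 10^-5 = 1556

ΔV_u / ΔV_c ≈ 1560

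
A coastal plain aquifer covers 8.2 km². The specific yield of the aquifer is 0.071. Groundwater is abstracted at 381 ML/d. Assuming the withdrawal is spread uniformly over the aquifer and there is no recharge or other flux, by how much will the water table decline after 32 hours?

A = 8.2 km² = 8.2 × 10^6 m²
Q = 381 ML/d = 3.81 × 10^5 m³/d
t = 32 hours = 1.333 d
ΔV = Q × t = 3.81 × 10^5 m³/d × 1.333 d = 5.08 × 10^5 m³
Δh = ΔV / (Sy × A) = 5.08 × 10^5 / (0.071 × 8.2 × 10^6) = 0.8726 m

Δh ≈ 0.873 m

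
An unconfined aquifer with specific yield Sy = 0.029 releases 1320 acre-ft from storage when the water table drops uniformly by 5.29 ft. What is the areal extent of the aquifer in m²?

Δh = 5.29 ft = 1.612 m
ΔV = 1320 acre-ft = 1.628 × 10^6 m³
A = ΔV / (Sy × Δh) = 1.628 × 10^6 / (0.029 × 1.612) = 3.482 × 10^7 m²

A ≈ 3.48 × 10^7 m²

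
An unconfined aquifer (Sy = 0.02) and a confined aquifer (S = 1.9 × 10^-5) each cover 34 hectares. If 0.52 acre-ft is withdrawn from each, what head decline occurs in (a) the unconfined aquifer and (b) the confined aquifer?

A = 34 hectares = 3.4 × 10^5 m²
ΔV = 0.52 acre-ft = 641.4 m³
Unconfined: Δh_u = ΔV/(Sy·A) = 641.4/(0.02 × 3.4 × 10^5) = 0.09433 m
Confined: Δh_c = ΔV/(S·A) = 641.4/(1.9 × 10^-5 × 3.4 × 10^5) = 99.29 m

Δh_u ≈ 0.0943 m; Δh_c ≈ 99.3 m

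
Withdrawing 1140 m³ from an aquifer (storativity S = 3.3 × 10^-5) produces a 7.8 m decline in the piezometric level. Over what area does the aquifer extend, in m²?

A ≈ 4.43 × 10^6 m²

A = ΔV / (S × Δh) = 1140 / (3.3 × 10^-5 × 7.8) = 4.429 × 10^6 m²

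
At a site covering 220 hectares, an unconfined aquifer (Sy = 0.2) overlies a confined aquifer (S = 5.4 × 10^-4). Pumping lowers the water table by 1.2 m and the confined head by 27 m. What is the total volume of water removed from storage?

ΔV ≈ 5.6 × 10^5 m³

A = 220 hectares = 2.2 × 10^6 m²
Unconfined: ΔV_u = Sy × A × Δh_u = 0.2 × 2.2 × 10^6 × 1.2 = 5.28 × 10^5 m³
Confined: ΔV_c = S × A × Δh_c = 5.4 × 10^-4 × 2.2 × 10^6 × 27 = 32080 m³
Total ΔV = 5.28 × 10^5 + 32080 = 5.601 × 10^5 m³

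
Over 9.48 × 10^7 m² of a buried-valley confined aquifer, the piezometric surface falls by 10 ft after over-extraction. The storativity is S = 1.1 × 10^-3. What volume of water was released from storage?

Δh = 10 ft = 3.048 m
ΔV = S × A × Δh = 0.0011 × 9.48 × 10^7 m² × 3.048 m = 3.178 × 10^5 m³

ΔV ≈ 3.18 × 10^5 m³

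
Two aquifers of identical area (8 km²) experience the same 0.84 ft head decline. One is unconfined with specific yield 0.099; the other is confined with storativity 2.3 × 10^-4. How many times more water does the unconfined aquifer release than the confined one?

ΔV_u / ΔV_c ≈ 430

A = 8 km² = 8 × 10^6 m²
Δh = 0.84 ft = 0.256 m
Unconfined: ΔV_u = Sy × A × Δh = 0.099 × 8 × 10^6 × 0.256 = 2.028 × 10^5 m³
Confined: ΔV_c = S × A × Δh = 2.3 × 10^-4 × 8 × 10^6 × 0.256 = 471.1 m³
Ratio = ΔV_u / ΔV_c = Sy / S = 0.099 / 2.3 × 10^-4 = 430.4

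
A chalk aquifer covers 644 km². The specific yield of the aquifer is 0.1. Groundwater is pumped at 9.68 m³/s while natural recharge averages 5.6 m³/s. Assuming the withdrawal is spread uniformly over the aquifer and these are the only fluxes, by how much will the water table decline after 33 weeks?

A = 644 km² = 6.44 × 10^8 m²
Net abstraction = 9.68 − 5.6 = 4.08 m³/s
Q_net = 4.08 m³/s = 3.525 × 10^5 m³/d
t = 33 weeks = 231 d
ΔV = Q × t = 3.525 × 10^5 m³/d × 231 d = 8.143 × 10^7 m³
Δh = ΔV / (Sy × A) = 8.143 × 10^7 / (0.1 × 6.44 × 10^8) = 1.264 m

Δh ≈ 1.26 m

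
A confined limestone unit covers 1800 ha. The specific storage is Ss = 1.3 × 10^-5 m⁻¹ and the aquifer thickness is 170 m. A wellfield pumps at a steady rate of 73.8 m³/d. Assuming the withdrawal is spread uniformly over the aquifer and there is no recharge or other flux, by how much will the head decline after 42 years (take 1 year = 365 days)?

S = Ss × b = 1.3 × 10^-5 m⁻¹ × 170 m = 2.21 × 10^-3
A = 1800 ha = 1.8 × 10^7 m²
t = 42 years = 15330 d
ΔV = Q × t = 73.8 m³/d × 15330 d = 1.131 × 10^6 m³
Δh = ΔV / (S × A) = 1.131 × 10^6 / (0.00221 × 1.8 × 10^7) = 28.44 m

Δh ≈ 28.4 m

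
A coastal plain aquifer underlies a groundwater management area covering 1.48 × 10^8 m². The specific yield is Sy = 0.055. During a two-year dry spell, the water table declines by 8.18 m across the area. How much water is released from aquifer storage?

ΔV ≈ 6.66 × 10^7 m³

ΔV = Sy × A × Δh = 0.055 × 1.48 × 10^8 m² × 8.18 m = 6.659 × 10^7 m³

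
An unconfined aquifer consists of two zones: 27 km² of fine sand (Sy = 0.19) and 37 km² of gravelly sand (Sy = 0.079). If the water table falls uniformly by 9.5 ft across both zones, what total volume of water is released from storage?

ΔV ≈ 2.33 × 10^7 m³

A₁ = 27 km² = 2.7 × 10^7 m²; A₂ = 37 km² = 3.7 × 10^7 m²
Δh = 9.5 ft = 2.896 m
ΔV₁ = 0.19 × 2.7 × 10^7 × 2.896 = 1.485 × 10^7 m³
ΔV₂ = 0.079 × 3.7 × 10^7 × 2.896 = 8.464 × 10^6 m³
ΔV = ΔV₁ + ΔV₂ = 2.332 × 10^7 m³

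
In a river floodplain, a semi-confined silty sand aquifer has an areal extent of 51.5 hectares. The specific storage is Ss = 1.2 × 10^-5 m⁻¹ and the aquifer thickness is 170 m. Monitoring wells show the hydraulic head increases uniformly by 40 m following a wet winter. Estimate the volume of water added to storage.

ΔV ≈ 42000 m³

S = Ss × b = 1.2 × 10^-5 m⁻¹ × 170 m = 2.04 × 10^-3
A = 51.5 hectares = 5.15 × 10^5 m²
ΔV = S × A × Δh = 0.00204 × 5.15 × 10^5 m² × 40 m = 42020 m³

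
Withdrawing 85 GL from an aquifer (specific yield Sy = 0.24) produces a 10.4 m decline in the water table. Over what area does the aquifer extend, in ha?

ΔV = 85 GL = 8.5 × 10^7 m³
A = ΔV / (Sy × Δh) = 8.5 × 10^7 / (0.24 × 10.4) = 3.405 × 10^7 m²
A = 3.405 × 10^7 m² = 3405 ha

A ≈ 3410 ha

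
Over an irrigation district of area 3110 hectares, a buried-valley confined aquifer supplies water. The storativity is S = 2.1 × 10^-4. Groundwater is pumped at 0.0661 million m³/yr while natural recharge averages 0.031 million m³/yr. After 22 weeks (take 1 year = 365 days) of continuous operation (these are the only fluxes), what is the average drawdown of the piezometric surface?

Δh ≈ 2.27 m

A = 3110 hectares = 3.11 × 10^7 m²
Net abstraction = 0.0661 − 0.031 = 0.0351 million m³/yr
Q_net = 0.0351 million m³/yr = 96.16 m³/d
t = 22 weeks = 154 d
ΔV = Q × t = 96.16 m³/d × 154 d = 14810 m³
Δh = ΔV / (S × A) = 14810 / (2.1 × 10^-4 × 3.11 × 10^7) = 2.268 m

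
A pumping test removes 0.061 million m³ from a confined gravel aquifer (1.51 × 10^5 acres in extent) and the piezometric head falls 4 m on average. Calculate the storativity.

S ≈ 2.5 × 10^-5

A = 1.51 × 10^5 acres = 6.111 × 10^8 m²
ΔV = 0.061 million m³ = 61000 m³
S = ΔV / (A × Δh) = 61000 m³ / (6.111 × 10^8 m² × 4 m) = 2.496 × 10^-5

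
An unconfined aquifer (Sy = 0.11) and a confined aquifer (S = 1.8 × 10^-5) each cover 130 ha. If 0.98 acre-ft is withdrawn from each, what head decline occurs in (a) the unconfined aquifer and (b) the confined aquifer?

Δh_u ≈ 0.00845 m; Δh_c ≈ 51.7 m

A = 130 ha = 1.3 × 10^6 m²
ΔV = 0.98 acre-ft = 1209 m³
Unconfined: Δh_u = ΔV/(Sy·A) = 1209/(0.11 × 1.3 × 10^6) = 0.008453 m
Confined: Δh_c = ΔV/(S·A) = 1209/(1.8 × 10^-5 × 1.3 × 10^6) = 51.66 m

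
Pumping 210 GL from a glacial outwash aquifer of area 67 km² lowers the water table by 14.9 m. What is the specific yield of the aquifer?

A = 67 km² = 6.7 × 10^7 m²
ΔV = 210 GL = 2.1 × 10^8 m³
Sy = ΔV / (A × Δh) = 2.1 × 10^8 m³ / (6.7 × 10^7 m² × 14.9 m) = 0.2104

Sy ≈ 0.21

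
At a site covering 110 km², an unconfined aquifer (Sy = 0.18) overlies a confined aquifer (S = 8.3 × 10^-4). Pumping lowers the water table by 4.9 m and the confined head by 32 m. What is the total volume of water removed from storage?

ΔV ≈ 9.99 × 10^7 m³

A = 110 km² = 1.1 × 10^8 m²
Unconfined: ΔV_u = Sy × A × Δh_u = 0.18 × 1.1 × 10^8 × 4.9 = 9.702 × 10^7 m³
Confined: ΔV_c = S × A × Δh_c = 8.3 × 10^-4 × 1.1 × 10^8 × 32 = 2.922 × 10^6 m³
Total ΔV = 9.702 × 10^7 + 2.922 × 10^6 = 9.994 × 10^7 m³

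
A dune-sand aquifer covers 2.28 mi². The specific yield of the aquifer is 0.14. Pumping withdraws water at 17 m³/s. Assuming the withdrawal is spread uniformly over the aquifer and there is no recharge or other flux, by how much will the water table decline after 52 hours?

A = 2.28 mi² = 5.905 × 10^6 m²
Q = 17 m³/s = 1.469 × 10^6 m³/d
t = 52 hours = 2.167 d
ΔV = Q × t = 1.469 × 10^6 m³/d × 2.167 d = 3.182 × 10^6 m³
Δh = ΔV / (Sy × A) = 3.182 × 10^6 / (0.14 × 5.905 × 10^6) = 3.849 m

Δh ≈ 3.85 m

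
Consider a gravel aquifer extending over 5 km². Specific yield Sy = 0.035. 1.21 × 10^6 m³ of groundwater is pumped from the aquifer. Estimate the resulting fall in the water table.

A = 5 km² = 5 × 10^6 m²
Δh = ΔV / (Sy × A) = 1.21 × 10^6 m³ / (0.035 × 5 × 10^6 m²) = 6.914 m

Δh ≈ 6.91 m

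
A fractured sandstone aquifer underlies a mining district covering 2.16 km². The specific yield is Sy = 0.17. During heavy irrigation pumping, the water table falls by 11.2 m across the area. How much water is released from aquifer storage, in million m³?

ΔV ≈ 4.11 million m³

A = 2.16 km² = 2.16 × 10^6 m²
ΔV = Sy × A × Δh = 0.17 × 2.16 × 10^6 m² × 11.2 m = 4.113 × 10^6 m³
ΔV = 4.113 × 10^6 m³ = 4.113 million m³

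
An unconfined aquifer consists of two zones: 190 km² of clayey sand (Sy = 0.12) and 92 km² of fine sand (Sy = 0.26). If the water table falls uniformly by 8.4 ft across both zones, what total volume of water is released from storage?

A₁ = 190 km² = 1.9 × 10^8 m²; A₂ = 92 km² = 9.2 × 10^7 m²
Δh = 8.4 ft = 2.56 m
ΔV₁ = 0.12 × 1.9 × 10^8 × 2.56 = 5.838 × 10^7 m³
ΔV₂ = 0.26 × 9.2 × 10^7 × 2.56 = 6.124 × 10^7 m³
ΔV = ΔV₁ + ΔV₂ = 1.196 × 10^8 m³

ΔV ≈ 1.2 × 10^8 m³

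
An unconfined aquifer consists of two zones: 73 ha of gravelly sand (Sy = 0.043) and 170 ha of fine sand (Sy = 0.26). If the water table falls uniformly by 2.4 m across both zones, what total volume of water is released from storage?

ΔV ≈ 1.14 × 10^6 m³

A₁ = 73 ha = 7.3 × 10^5 m²; A₂ = 170 ha = 1.7 × 10^6 m²
ΔV₁ = 0.043 × 7.3 × 10^5 × 2.4 = 75340 m³
ΔV₂ = 0.26 × 1.7 × 10^6 × 2.4 = 1.061 × 10^6 m³
ΔV = ΔV₁ + ΔV₂ = 1.136 × 10^6 m³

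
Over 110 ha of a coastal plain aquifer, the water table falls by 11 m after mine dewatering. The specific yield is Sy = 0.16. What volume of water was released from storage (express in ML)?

A = 110 ha = 1.1 × 10^6 m²
ΔV = Sy × A × Δh = 0.16 × 1.1 × 10^6 m² × 11 m = 1.936 × 10^6 m³
ΔV = 1.936 × 10^6 m³ = 1936 ML

ΔV ≈ 1940 ML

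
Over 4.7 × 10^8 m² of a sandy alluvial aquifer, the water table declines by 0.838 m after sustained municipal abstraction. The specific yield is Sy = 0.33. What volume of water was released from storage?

ΔV = Sy × A × Δh = 0.33 × 4.7 × 10^8 m² × 0.838 m = 1.3 × 10^8 m³

ΔV ≈ 1.3 × 10^8 m³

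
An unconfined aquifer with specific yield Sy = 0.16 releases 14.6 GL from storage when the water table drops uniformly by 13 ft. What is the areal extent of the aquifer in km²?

A ≈ 23 km²

Δh = 13 ft = 3.962 m
ΔV = 14.6 GL = 1.46 × 10^7 m³
A = ΔV / (Sy × Δh) = 1.46 × 10^7 / (0.16 × 3.962) = 2.303 × 10^7 m²
A = 2.303 × 10^7 m² = 23.03 km²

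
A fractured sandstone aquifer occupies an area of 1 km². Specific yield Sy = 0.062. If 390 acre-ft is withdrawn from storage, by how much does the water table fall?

Δh ≈ 7.76 m

A = 1 km² = 1 × 10^6 m²
ΔV = 390 acre-ft = 4.811 × 10^5 m³
Δh = ΔV / (Sy × A) = 4.811 × 10^5 m³ / (0.062 × 1 × 10^6 m²) = 7.759 m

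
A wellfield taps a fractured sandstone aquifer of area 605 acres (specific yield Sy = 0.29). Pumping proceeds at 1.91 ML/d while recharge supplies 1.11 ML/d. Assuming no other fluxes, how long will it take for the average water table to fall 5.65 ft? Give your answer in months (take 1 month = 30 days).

t ≈ 50.9 months

A = 605 acres = 2.448 × 10^6 m²
Δh = 5.65 ft = 1.722 m
ΔV = Sy × A × Δh = 0.29 × 2.448 × 10^6 × 1.722 = 1.223 × 10^6 m³
Net withdrawal = 1.91 − 1.11 = 0.8 ML/d = 800 m³/d
t = ΔV / Q = 1.223 × 10^6 m³ / 800 m³/d = 1528 d
t = 1528 d ≈ 50.95 months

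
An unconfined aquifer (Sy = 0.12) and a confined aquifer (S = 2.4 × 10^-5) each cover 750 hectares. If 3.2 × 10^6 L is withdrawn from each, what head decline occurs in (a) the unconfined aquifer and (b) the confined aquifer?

Δh_u ≈ 0.00356 m; Δh_c ≈ 17.8 m

A = 750 hectares = 7.5 × 10^6 m²
ΔV = 3.2 × 10^6 L = 3200 m³
Unconfined: Δh_u = ΔV/(Sy·A) = 3200/(0.12 × 7.5 × 10^6) = 0.003556 m
Confined: Δh_c = ΔV/(S·A) = 3200/(2.4 × 10^-5 × 7.5 × 10^6) = 17.78 m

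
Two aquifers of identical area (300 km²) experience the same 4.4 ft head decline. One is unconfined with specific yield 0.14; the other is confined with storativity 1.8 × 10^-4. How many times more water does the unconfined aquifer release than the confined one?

ΔV_u / ΔV_c ≈ 778

A = 300 km² = 3 × 10^8 m²
Δh = 4.4 ft = 1.341 m
Unconfined: ΔV_u = Sy × A × Δh = 0.14 × 3 × 10^8 × 1.341 = 5.633 × 10^7 m³
Confined: ΔV_c = S × A × Δh = 1.8 × 10^-4 × 3 × 10^8 × 1.341 = 72420 m³
Ratio = ΔV_u / ΔV_c = Sy / S = 0.14 / 1.8 × 10^-4 = 777.8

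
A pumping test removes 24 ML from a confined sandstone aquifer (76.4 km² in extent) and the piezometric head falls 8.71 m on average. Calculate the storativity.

S ≈ 3.6 × 10^-5

A = 76.4 km² = 7.64 × 10^7 m²
ΔV = 24 ML = 24000 m³
S = ΔV / (A × Δh) = 24000 m³ / (7.64 × 10^7 m² × 8.71 m) = 3.607 × 10^-5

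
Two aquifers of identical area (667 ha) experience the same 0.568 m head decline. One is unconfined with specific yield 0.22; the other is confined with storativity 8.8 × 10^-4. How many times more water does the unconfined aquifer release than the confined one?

A = 667 ha = 6.67 × 10^6 m²
Unconfined: ΔV_u = Sy × A × Δh = 0.22 × 6.67 × 10^6 × 0.568 = 8.335 × 10^5 m³
Confined: ΔV_c = S × A × Δh = 8.8 × 10^-4 × 6.67 × 10^6 × 0.568 = 3334 m³
Ratio = ΔV_u / ΔV_c = Sy / S = 0.22 / 8.8 × 10^-4 = 250

ΔV_u / ΔV_c ≈ 250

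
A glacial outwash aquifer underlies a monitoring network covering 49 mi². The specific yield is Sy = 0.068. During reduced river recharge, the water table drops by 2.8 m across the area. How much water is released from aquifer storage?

A = 49 mi² = 1.269 × 10^8 m²
ΔV = Sy × A × Δh = 0.068 × 1.269 × 10^8 m² × 2.8 m = 2.416 × 10^7 m³

ΔV ≈ 2.42 × 10^7 m³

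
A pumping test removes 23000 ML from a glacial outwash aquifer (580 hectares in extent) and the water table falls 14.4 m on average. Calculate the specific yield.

A = 580 hectares = 5.8 × 10^6 m²
ΔV = 23000 ML = 2.3 × 10^7 m³
Sy = ΔV / (A × Δh) = 2.3 × 10^7 m³ / (5.8 × 10^6 m² × 14.4 m) = 0.2754

Sy ≈ 0.28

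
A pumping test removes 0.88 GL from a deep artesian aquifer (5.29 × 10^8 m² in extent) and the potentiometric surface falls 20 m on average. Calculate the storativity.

ΔV = 0.88 GL = 8.8 × 10^5 m³
S = ΔV / (A × Δh) = 8.8 × 10^5 m³ / (5.29 × 10^8 m² × 20 m) = 8.318 × 10^-5

S ≈ 8.3 × 10^-5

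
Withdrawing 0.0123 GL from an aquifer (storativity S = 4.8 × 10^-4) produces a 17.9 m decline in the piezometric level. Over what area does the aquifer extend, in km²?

ΔV = 0.0123 GL = 12300 m³
A = ΔV / (S × Δh) = 12300 / (4.8 × 10^-4 × 17.9) = 1.432 × 10^6 m²
A = 1.432 × 10^6 m² = 1.432 km²

A ≈ 1.43 km²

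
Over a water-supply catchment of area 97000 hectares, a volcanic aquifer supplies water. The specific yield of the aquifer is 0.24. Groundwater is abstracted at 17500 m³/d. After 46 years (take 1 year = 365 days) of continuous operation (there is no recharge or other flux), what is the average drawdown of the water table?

A = 97000 hectares = 9.7 × 10^8 m²
t = 46 years = 16790 d
ΔV = Q × t = 17500 m³/d × 16790 d = 2.938 × 10^8 m³
Δh = ΔV / (Sy × A) = 2.938 × 10^8 / (0.24 × 9.7 × 10^8) = 1.262 m

Δh ≈ 1.26 m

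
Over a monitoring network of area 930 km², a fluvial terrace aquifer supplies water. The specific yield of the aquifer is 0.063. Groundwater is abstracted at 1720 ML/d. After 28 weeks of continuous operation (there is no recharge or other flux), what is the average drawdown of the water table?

A = 930 km² = 9.3 × 10^8 m²
Q = 1720 ML/d = 1.72 × 10^6 m³/d
t = 28 weeks = 196 d
ΔV = Q × t = 1.72 × 10^6 m³/d × 196 d = 3.371 × 10^8 m³
Δh = ΔV / (Sy × A) = 3.371 × 10^8 / (0.063 × 9.3 × 10^8) = 5.754 m

Δh ≈ 5.75 m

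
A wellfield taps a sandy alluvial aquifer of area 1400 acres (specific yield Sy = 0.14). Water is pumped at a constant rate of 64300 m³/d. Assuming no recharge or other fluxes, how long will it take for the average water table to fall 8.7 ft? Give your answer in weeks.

A = 1400 acres = 5.666 × 10^6 m²
Δh = 8.7 ft = 2.652 m
ΔV = Sy × A × Δh = 0.14 × 5.666 × 10^6 × 2.652 = 2.103 × 10^6 m³
t = ΔV / Q = 2.103 × 10^6 m³ / 64300 m³/d = 32.71 d
t = 32.71 d ≈ 4.673 weeks

t ≈ 4.67 weeks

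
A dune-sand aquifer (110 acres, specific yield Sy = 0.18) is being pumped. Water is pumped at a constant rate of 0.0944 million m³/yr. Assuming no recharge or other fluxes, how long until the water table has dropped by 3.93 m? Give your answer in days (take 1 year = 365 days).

t ≈ 1220 days

A = 110 acres = 4.452 × 10^5 m²
ΔV = Sy × A × Δh = 0.18 × 4.452 × 10^5 × 3.93 = 3.149 × 10^5 m³
Q = 0.0944 million m³/yr = 258.6 m³/d
t = ΔV / Q = 3.149 × 10^5 m³ / 258.6 m³/d = 1218 d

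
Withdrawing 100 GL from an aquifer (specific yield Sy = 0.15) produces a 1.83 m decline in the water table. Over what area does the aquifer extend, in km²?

ΔV = 100 GL = 1 × 10^8 m³
A = ΔV / (Sy × Δh) = 1 × 10^8 / (0.15 × 1.83) = 3.643 × 10^8 m²
A = 3.643 × 10^8 m² = 364.3 km²

A ≈ 364 km²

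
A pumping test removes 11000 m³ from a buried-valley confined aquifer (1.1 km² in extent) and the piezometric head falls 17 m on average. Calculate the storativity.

S ≈ 5.9 × 10^-4

A = 1.1 km² = 1.1 × 10^6 m²
S = ΔV / (A × Δh) = 11000 m³ / (1.1 × 10^6 m² × 17 m) = 5.882 × 10^-4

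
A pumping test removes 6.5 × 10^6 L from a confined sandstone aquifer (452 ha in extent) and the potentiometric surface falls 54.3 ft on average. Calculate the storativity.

A = 452 ha = 4.52 × 10^6 m²
Δh = 54.3 ft = 16.55 m
ΔV = 6.5 × 10^6 L = 6500 m³
S = ΔV / (A × Δh) = 6500 m³ / (4.52 × 10^6 m² × 16.55 m) = 8.689 × 10^-5

S ≈ 8.7 × 10^-5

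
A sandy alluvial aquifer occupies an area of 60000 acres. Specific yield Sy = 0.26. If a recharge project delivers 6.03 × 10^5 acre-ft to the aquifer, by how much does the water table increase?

A = 60000 acres = 2.428 × 10^8 m²
ΔV = 6.03 × 10^5 acre-ft = 7.438 × 10^8 m³
Δh = ΔV / (Sy × A) = 7.438 × 10^8 m³ / (0.26 × 2.428 × 10^8 m²) = 11.78 m

Δh ≈ 11.8 m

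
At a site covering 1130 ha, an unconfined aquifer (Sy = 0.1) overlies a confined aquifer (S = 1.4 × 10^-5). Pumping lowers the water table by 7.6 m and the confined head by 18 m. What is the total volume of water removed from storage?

ΔV ≈ 8.59 × 10^6 m³

A = 1130 ha = 1.13 × 10^7 m²
Unconfined: ΔV_u = Sy × A × Δh_u = 0.1 × 1.13 × 10^7 × 7.6 = 8.588 × 10^6 m³
Confined: ΔV_c = S × A × Δh_c = 1.4 × 10^-5 × 1.13 × 10^7 × 18 = 2848 m³
Total ΔV = 8.588 × 10^6 + 2848 = 8.591 × 10^6 m³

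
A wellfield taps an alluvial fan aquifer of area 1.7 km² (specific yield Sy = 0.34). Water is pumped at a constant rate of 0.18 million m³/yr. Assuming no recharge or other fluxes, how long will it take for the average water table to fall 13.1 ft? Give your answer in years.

A = 1.7 km² = 1.7 × 10^6 m²
Δh = 13.1 ft = 3.993 m
ΔV = Sy × A × Δh = 0.34 × 1.7 × 10^6 × 3.993 = 2.308 × 10^6 m³
Q = 0.18 million m³/yr = 493.2 m³/d
t = ΔV / Q = 2.308 × 10^6 m³ / 493.2 m³/d = 4680 d
t = 4680 d ≈ 12.82 years

t ≈ 12.8 years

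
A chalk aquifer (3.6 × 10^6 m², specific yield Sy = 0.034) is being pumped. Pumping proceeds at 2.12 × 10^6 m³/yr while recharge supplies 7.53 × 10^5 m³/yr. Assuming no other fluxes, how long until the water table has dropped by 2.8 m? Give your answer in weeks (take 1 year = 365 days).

t ≈ 13.1 weeks

ΔV = Sy × A × Δh = 0.034 × 3.6 × 10^6 × 2.8 = 3.427 × 10^5 m³
Net withdrawal = 2.12 × 10^6 − 7.53 × 10^5 = 1.367 × 10^6 m³/yr = 3745 m³/d
t = ΔV / Q = 3.427 × 10^5 m³ / 3745 m³/d = 91.51 d
t = 91.51 d ≈ 13.07 weeks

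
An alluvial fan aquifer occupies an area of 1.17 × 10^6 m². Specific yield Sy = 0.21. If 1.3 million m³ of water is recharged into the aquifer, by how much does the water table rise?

Δh ≈ 5.29 m

ΔV = 1.3 million m³ = 1.3 × 10^6 m³
Δh = ΔV / (Sy × A) = 1.3 × 10^6 m³ / (0.21 × 1.17 × 10^6 m²) = 5.291 m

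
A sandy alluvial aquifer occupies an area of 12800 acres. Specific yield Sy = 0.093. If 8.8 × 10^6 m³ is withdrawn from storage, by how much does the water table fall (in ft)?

A = 12800 acres = 5.18 × 10^7 m²
Δh = ΔV / (Sy × A) = 8.8 × 10^6 m³ / (0.093 × 5.18 × 10^7 m²) = 1.827 m
Δh = 1.827 m = 5.993 ft

Δh ≈ 5.99 ft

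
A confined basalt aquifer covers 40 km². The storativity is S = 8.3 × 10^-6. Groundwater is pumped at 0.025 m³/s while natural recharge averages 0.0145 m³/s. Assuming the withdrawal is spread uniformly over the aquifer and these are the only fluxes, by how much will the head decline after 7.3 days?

Δh ≈ 19.9 m

A = 40 km² = 4 × 10^7 m²
Net abstraction = 0.025 − 0.0145 = 0.0105 m³/s
Q_net = 0.0105 m³/s = 907.2 m³/d
ΔV = Q × t = 907.2 m³/d × 7.3 d = 6623 m³
Δh = ΔV / (S × A) = 6623 / (8.3 × 10^-6 × 4 × 10^7) = 19.95 m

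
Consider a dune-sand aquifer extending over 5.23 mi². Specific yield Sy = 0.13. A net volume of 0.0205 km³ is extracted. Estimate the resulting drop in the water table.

Δh ≈ 11.6 m

A = 5.23 mi² = 1.355 × 10^7 m²
ΔV = 0.0205 km³ = 2.05 × 10^7 m³
Δh = ΔV / (Sy × A) = 2.05 × 10^7 m³ / (0.13 × 1.355 × 10^7 m²) = 11.64 m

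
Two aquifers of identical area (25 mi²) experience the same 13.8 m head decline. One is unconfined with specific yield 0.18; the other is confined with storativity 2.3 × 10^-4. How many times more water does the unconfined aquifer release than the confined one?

ΔV_u / ΔV_c ≈ 783

A = 25 mi² = 6.475 × 10^7 m²
Unconfined: ΔV_u = Sy × A × Δh = 0.18 × 6.475 × 10^7 × 13.8 = 1.608 × 10^8 m³
Confined: ΔV_c = S × A × Δh = 2.3 × 10^-4 × 6.475 × 10^7 × 13.8 = 2.055 × 10^5 m³
Ratio = ΔV_u / ΔV_c = Sy / S = 0.18 / 2.3 × 10^-4 = 782.6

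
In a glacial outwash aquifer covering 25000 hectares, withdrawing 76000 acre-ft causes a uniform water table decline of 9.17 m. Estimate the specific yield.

Sy ≈ 0.041

A = 25000 hectares = 2.5 × 10^8 m²
ΔV = 76000 acre-ft = 9.374 × 10^7 m³
Sy = ΔV / (A × Δh) = 9.374 × 10^7 m³ / (2.5 × 10^8 m² × 9.17 m) = 0.04089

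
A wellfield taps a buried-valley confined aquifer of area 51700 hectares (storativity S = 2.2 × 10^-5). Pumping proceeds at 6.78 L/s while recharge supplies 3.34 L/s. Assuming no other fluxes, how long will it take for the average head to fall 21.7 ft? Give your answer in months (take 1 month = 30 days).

A = 51700 hectares = 5.17 × 10^8 m²
Δh = 21.7 ft = 6.614 m
ΔV = S × A × Δh = 2.2 × 10^-5 × 5.17 × 10^8 × 6.614 = 75230 m³
Net withdrawal = 6.78 − 3.34 = 3.44 L/s = 297.2 m³/d
t = ΔV / Q = 75230 m³ / 297.2 m³/d = 253.1 d
t = 253.1 d ≈ 8.437 months

t ≈ 8.44 months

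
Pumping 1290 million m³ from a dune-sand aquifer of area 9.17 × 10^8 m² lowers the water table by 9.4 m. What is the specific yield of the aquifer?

ΔV = 1290 million m³ = 1.29 × 10^9 m³
Sy = ΔV / (A × Δh) = 1.29 × 10^9 m³ / (9.17 × 10^8 m² × 9.4 m) = 0.1497

Sy ≈ 0.15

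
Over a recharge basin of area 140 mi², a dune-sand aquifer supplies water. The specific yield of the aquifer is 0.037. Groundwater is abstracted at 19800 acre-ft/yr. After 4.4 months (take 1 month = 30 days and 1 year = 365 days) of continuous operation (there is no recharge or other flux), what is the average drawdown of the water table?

A = 140 mi² = 3.626 × 10^8 m²
Q = 19800 acre-ft/yr = 66910 m³/d
t = 4.4 months = 132 d
ΔV = Q × t = 66910 m³/d × 132 d = 8.832 × 10^6 m³
Δh = ΔV / (Sy × A) = 8.832 × 10^6 / (0.037 × 3.626 × 10^8) = 0.6583 m

Δh ≈ 0.658 m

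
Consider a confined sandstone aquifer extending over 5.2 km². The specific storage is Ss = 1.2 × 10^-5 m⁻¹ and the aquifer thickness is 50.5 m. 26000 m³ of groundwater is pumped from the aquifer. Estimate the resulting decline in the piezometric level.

S = Ss × b = 1.2 × 10^-5 m⁻¹ × 50.5 m = 6.06 × 10^-4
A = 5.2 km² = 5.2 × 10^6 m²
Δh = ΔV / (S × A) = 26000 m³ / (6.06 × 10^-4 × 5.2 × 10^6 m²) = 8.251 m

Δh ≈ 8.25 m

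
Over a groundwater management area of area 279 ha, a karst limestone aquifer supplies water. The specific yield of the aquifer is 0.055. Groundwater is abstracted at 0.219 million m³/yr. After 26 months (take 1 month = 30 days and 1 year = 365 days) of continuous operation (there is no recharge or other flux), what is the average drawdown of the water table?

A = 279 ha = 2.79 × 10^6 m²
Q = 0.219 million m³/yr = 600 m³/d
t = 26 months = 780 d
ΔV = Q × t = 600 m³/d × 780 d = 4.68 × 10^5 m³
Δh = ΔV / (Sy × A) = 4.68 × 10^5 / (0.055 × 2.79 × 10^6) = 3.05 m

Δh ≈ 3.05 m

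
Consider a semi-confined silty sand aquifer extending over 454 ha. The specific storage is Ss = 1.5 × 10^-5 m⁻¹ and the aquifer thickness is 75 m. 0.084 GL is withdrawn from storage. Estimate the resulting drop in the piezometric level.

Δh ≈ 16.4 m

S = Ss × b = 1.5 × 10^-5 m⁻¹ × 75 m = 1.125 × 10^-3
A = 454 ha = 4.54 × 10^6 m²
ΔV = 0.084 GL = 84000 m³
Δh = ΔV / (S × A) = 84000 m³ / (0.001125 × 4.54 × 10^6 m²) = 16.45 m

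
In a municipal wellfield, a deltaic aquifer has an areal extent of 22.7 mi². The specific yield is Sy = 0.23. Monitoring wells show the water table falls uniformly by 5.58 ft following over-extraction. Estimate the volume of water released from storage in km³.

ΔV ≈ 0.023 km³

A = 22.7 mi² = 5.879 × 10^7 m²
Δh = 5.58 ft = 1.701 m
ΔV = Sy × A × Δh = 0.23 × 5.879 × 10^7 m² × 1.701 m = 2.3 × 10^7 m³
ΔV = 2.3 × 10^7 m³ = 0.023 km³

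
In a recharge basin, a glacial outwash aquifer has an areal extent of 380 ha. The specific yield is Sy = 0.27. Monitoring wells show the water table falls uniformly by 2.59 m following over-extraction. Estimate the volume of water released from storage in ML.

ΔV ≈ 2660 ML

A = 380 ha = 3.8 × 10^6 m²
ΔV = Sy × A × Δh = 0.27 × 3.8 × 10^6 m² × 2.59 m = 2.657 × 10^6 m³
ΔV = 2.657 × 10^6 m³ = 2657 ML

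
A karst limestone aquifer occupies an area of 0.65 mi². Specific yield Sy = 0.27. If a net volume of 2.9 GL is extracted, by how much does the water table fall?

A = 0.65 mi² = 1.683 × 10^6 m²
ΔV = 2.9 GL = 2.9 × 10^6 m³
Δh = ΔV / (Sy × A) = 2.9 × 10^6 m³ / (0.27 × 1.683 × 10^6 m²) = 6.38 m

Δh ≈ 6.38 m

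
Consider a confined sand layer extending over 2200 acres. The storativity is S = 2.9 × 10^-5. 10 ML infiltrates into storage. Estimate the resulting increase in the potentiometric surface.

A = 2200 acres = 8.903 × 10^6 m²
ΔV = 10 ML = 10000 m³
Δh = ΔV / (S × A) = 10000 m³ / (2.9 × 10^-5 × 8.903 × 10^6 m²) = 38.73 m

Δh ≈ 38.7 m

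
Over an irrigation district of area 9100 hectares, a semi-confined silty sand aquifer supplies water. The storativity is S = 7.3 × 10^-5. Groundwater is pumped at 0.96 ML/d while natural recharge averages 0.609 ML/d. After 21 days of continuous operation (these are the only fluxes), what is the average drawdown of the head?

A = 9100 hectares = 9.1 × 10^7 m²
Net abstraction = 0.96 − 0.609 = 0.351 ML/d
Q_net = 0.351 ML/d = 351 m³/d
ΔV = Q × t = 351 m³/d × 21 d = 7371 m³
Δh = ΔV / (S × A) = 7371 / (7.3 × 10^-5 × 9.1 × 10^7) = 1.11 m

Δh ≈ 1.11 m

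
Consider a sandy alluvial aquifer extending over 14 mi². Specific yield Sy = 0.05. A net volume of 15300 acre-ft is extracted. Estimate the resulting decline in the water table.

Δh ≈ 10.4 m

A = 14 mi² = 3.626 × 10^7 m²
ΔV = 15300 acre-ft = 1.887 × 10^7 m³
Δh = ΔV / (Sy × A) = 1.887 × 10^7 m³ / (0.05 × 3.626 × 10^7 m²) = 10.41 m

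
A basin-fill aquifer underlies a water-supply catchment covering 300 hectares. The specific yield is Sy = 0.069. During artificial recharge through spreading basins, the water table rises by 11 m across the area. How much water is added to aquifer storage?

ΔV ≈ 2.28 × 10^6 m³

A = 300 hectares = 3 × 10^6 m²
ΔV = Sy × A × Δh = 0.069 × 3 × 10^6 m² × 11 m = 2.277 × 10^6 m³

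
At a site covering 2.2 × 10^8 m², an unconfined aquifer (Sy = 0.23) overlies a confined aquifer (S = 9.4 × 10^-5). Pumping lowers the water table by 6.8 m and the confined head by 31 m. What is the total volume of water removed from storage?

ΔV ≈ 3.45 × 10^8 m³

Unconfined: ΔV_u = Sy × A × Δh_u = 0.23 × 2.2 × 10^8 × 6.8 = 3.441 × 10^8 m³
Confined: ΔV_c = S × A × Δh_c = 9.4 × 10^-5 × 2.2 × 10^8 × 31 = 6.411 × 10^5 m³
Total ΔV = 3.441 × 10^8 + 6.411 × 10^5 = 3.447 × 10^8 m³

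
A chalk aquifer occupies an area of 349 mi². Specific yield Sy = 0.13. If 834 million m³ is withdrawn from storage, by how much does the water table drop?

Δh ≈ 7.1 m

A = 349 mi² = 9.039 × 10^8 m²
ΔV = 834 million m³ = 8.34 × 10^8 m³
Δh = ΔV / (Sy × A) = 8.34 × 10^8 m³ / (0.13 × 9.039 × 10^8 m²) = 7.097 m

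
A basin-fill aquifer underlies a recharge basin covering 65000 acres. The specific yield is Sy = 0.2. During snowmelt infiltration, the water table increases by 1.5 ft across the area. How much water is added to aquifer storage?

A = 65000 acres = 2.63 × 10^8 m²
Δh = 1.5 ft = 0.4572 m
ΔV = Sy × A × Δh = 0.2 × 2.63 × 10^8 m² × 0.4572 m = 2.405 × 10^7 m³

ΔV ≈ 2.41 × 10^7 m³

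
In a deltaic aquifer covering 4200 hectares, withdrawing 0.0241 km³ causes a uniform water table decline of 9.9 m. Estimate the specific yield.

A = 4200 hectares = 4.2 × 10^7 m²
ΔV = 0.0241 km³ = 2.41 × 10^7 m³
Sy = ΔV / (A × Δh) = 2.41 × 10^7 m³ / (4.2 × 10^7 m² × 9.9 m) = 0.05796

Sy ≈ 0.058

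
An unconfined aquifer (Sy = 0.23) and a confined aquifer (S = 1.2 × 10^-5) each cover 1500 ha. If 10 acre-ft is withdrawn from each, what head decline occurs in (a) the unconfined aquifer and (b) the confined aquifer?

A = 1500 ha = 1.5 × 10^7 m²
ΔV = 10 acre-ft = 12330 m³
Unconfined: Δh_u = ΔV/(Sy·A) = 12330/(0.23 × 1.5 × 10^7) = 0.003575 m
Confined: Δh_c = ΔV/(S·A) = 12330/(1.2 × 10^-5 × 1.5 × 10^7) = 68.53 m

Δh_u ≈ 0.00358 m; Δh_c ≈ 68.5 m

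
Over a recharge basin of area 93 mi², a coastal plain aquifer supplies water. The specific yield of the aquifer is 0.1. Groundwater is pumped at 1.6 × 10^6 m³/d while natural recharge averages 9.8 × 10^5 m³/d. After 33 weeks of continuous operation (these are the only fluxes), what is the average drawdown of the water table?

Δh ≈ 5.95 m

A = 93 mi² = 2.409 × 10^8 m²
Net abstraction = 1.6 × 10^6 − 9.8 × 10^5 = 6.2 × 10^5 m³/d
t = 33 weeks = 231 d
ΔV = Q × t = 6.2 × 10^5 m³/d × 231 d = 1.432 × 10^8 m³
Δh = ΔV / (Sy × A) = 1.432 × 10^8 / (0.1 × 2.409 × 10^8) = 5.946 m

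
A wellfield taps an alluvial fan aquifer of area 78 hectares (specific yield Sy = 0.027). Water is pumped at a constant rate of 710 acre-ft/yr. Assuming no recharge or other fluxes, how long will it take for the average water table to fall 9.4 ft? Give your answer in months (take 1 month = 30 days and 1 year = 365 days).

A = 78 hectares = 7.8 × 10^5 m²
Δh = 9.4 ft = 2.865 m
ΔV = Sy × A × Δh = 0.027 × 7.8 × 10^5 × 2.865 = 60340 m³
Q = 710 acre-ft/yr = 2399 m³/d
t = ΔV / Q = 60340 m³ / 2399 m³/d = 25.15 d
t = 25.15 d ≈ 0.8383 months

t ≈ 0.838 months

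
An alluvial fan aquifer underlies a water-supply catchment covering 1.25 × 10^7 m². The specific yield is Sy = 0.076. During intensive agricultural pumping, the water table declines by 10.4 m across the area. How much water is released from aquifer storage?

ΔV ≈ 9.88 × 10^6 m³

ΔV = Sy × A × Δh = 0.076 × 1.25 × 10^7 m² × 10.4 m = 9.88 × 10^6 m³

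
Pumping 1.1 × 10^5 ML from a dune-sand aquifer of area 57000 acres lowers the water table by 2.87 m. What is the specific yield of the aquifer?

Sy ≈ 0.17

A = 57000 acres = 2.307 × 10^8 m²
ΔV = 1.1 × 10^5 ML = 1.1 × 10^8 m³
Sy = ΔV / (A × Δh) = 1.1 × 10^8 m³ / (2.307 × 10^8 m² × 2.87 m) = 0.1662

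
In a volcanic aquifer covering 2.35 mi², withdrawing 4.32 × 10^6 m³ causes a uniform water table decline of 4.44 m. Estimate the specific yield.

A = 2.35 mi² = 6.086 × 10^6 m²
Sy = ΔV / (A × Δh) = 4.32 × 10^6 m³ / (6.086 × 10^6 m² × 4.44 m) = 0.1599

Sy ≈ 0.16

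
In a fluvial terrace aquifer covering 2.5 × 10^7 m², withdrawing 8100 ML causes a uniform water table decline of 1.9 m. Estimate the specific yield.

ΔV = 8100 ML = 8.1 × 10^6 m³
Sy = ΔV / (A × Δh) = 8.1 × 10^6 m³ / (2.5 × 10^7 m² × 1.9 m) = 0.1705

Sy ≈ 0.17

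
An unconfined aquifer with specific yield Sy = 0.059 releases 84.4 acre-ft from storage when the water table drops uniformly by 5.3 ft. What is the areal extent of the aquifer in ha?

Δh = 5.3 ft = 1.615 m
ΔV = 84.4 acre-ft = 1.041 × 10^5 m³
A = ΔV / (Sy × Δh) = 1.041 × 10^5 / (0.059 × 1.615) = 1.092 × 10^6 m²
A = 1.092 × 10^6 m² = 109.2 ha

A ≈ 109 ha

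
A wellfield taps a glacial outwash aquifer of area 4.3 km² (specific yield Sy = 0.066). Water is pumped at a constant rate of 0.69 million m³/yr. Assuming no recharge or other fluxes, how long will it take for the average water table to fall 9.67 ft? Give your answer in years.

t ≈ 1.21 years

A = 4.3 km² = 4.3 × 10^6 m²
Δh = 9.67 ft = 2.947 m
ΔV = Sy × A × Δh = 0.066 × 4.3 × 10^6 × 2.947 = 8.365 × 10^5 m³
Q = 0.69 million m³/yr = 1890 m³/d
t = ΔV / Q = 8.365 × 10^5 m³ / 1890 m³/d = 442.5 d
t = 442.5 d ≈ 1.212 years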